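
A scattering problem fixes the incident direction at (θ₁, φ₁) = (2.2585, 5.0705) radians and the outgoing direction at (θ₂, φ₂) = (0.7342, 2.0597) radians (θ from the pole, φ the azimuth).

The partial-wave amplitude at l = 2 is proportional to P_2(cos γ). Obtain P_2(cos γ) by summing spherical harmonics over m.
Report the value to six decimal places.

Addition theorem: P_2(cos γ) = (4π/5) Σ_m Y*_{lm}(Ω₁) Y_{lm}(Ω₂), m = −2…2:
  term(m=-2) = +0.038630-0.010342i   from Y*(Ω₁)=-0.173965-0.151421i, Y(Ω₂)=-0.096901+0.143792i
  term(m=-1) = +0.144358-0.018989i   from Y*(Ω₁)=-0.132815+0.354886i, Y(Ω₂)=-0.180467-0.339235i
  term(m=+0) = +0.013568+0.000000i   from Y*(Ω₁)=+0.065847-0.000000i, Y(Ω₂)=+0.206054+0.000000i
  term(m=+1) = +0.144358+0.018989i   from Y*(Ω₁)=+0.132815+0.354886i, Y(Ω₂)=+0.180467-0.339235i
  term(m=+2) = +0.038630+0.010342i   from Y*(Ω₁)=-0.173965+0.151421i, Y(Ω₂)=-0.096901-0.143792i
Total Σ_m = +0.379546+0.000000i. Multiply by 2.513274: +0.953902+0.000000i. P_2(cos γ) = 0.953902

0.953902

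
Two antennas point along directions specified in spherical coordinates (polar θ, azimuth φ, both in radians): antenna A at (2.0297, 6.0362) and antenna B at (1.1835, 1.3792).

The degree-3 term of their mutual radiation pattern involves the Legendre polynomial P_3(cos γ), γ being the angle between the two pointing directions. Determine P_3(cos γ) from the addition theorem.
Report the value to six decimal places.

Addition theorem: P_3(cos γ) = (4π/7) Σ_m Y*_{lm}(Ω₁) Y_{lm}(Ω₂), m = −3…3:
  m=-3: +0.221834-0.202944i × -0.180067+0.277990i = +0.016471+0.098211i  (running Σ = +0.016471+0.098211i)
  m=-2: -0.320377+0.172523i × -0.306929-0.123729i = +0.119679-0.013312i  (running Σ = +0.136150+0.084899i)
  m=-1: -0.005312+0.001339i × -0.016341+0.084242i = -0.000026-0.000469i  (running Σ = +0.136124+0.084430i)
  m=0: +0.333734-0.000000i × -0.322305+0.000000i = -0.107564+0.000000i  (running Σ = +0.028560+0.084430i)
  m=1: +0.005312+0.001339i × +0.016341+0.084242i = -0.000026+0.000469i  (running Σ = +0.028534+0.084899i)
  m=2: -0.320377-0.172523i × -0.306929+0.123729i = +0.119679+0.013312i  (running Σ = +0.148213+0.098211i)
  m=3: -0.221834-0.202944i × +0.180067+0.277990i = +0.016471-0.098211i  (running Σ = +0.164685+0.000000i)
Total Σ_m = +0.164685+0.000000i. Multiply by 1.795196: +0.295641+0.000000i. P_3(cos γ) = 0.295641

0.295641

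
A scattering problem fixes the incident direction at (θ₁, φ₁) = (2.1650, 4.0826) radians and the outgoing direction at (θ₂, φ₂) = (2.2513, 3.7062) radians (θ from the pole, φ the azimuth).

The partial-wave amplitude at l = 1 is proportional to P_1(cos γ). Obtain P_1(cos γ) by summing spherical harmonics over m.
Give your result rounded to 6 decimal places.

Summing Y*_{l m}(θ₁,φ₁)·Y_{l m}(θ₂,φ₂) over m ∈ [−1, 1]; prefactor 4π/(2·1+1) = 4.188790:
  m=-1: Y*=(-0.168608, -0.231353)  Y=(-0.226860, 0.143690)  product (0.071494, 0.028257)
  m=+0: Y*=(-0.273544, -0.000000)  Y=(-0.307421, 0.000000)  product (0.084093, 0.000000)
  m=+1: Y*=(0.168608, -0.231353)  Y=(0.226860, 0.143690)  product (0.071494, -0.028257)
Accumulated sum (0.227080, 0.000000); after 4π/(2l+1) scaling, (0.951192, 0.000000) ⇒ P_1 = 0.951192

0.951192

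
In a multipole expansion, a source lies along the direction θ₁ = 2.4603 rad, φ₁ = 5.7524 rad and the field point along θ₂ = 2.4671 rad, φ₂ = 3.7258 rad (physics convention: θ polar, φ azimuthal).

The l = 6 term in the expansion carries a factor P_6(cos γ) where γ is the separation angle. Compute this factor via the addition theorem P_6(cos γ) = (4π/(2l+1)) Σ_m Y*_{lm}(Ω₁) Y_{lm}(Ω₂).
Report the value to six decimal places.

0.321317

Addition theorem: P_6(cos γ) = (4π/13) Σ_m Y*_{lm}(Ω₁) Y_{lm}(Ω₂), m = −6…6:
  term(m=-6) = (0.000793, -0.000342)   from Y*(Ω₁)=(-0.030118, 0.001299), Y(Ω₂)=(-0.026782, 0.010193)
  term(m=-5) = (-0.012145, -0.010401)   from Y*(Ω₁)=(0.113783, 0.060350), Y(Ω₂)=(-0.121142, -0.027160)
  term(m=-4) = (-0.024486, 0.094936)   from Y*(Ω₁)=(-0.166014, -0.269357), Y(Ω₂)=(-0.214822, -0.223308)
  term(m=-3) = (0.206964, -0.042684)   from Y*(Ω₁)=(0.009910, 0.459581), Y(Ω₂)=(-0.083126, -0.452125)
  term(m=-2) = (-0.049749, -0.064208)   from Y*(Ω₁)=(0.135582, -0.242829), Y(Ω₂)=(0.114372, -0.268730)
  term(m=-1) = (-0.019786, 0.040361)   from Y*(Ω₁)=(0.189004, -0.110940), Y(Ω₂)=(-0.171088, 0.113123)
  term(m=+0) = (0.129221, 0.000000)   from Y*(Ω₁)=(-0.354828, -0.000000), Y(Ω₂)=(-0.364179, 0.000000)
  term(m=+1) = (-0.019786, -0.040361)   from Y*(Ω₁)=(-0.189004, -0.110940), Y(Ω₂)=(0.171088, 0.113123)
  term(m=+2) = (-0.049749, 0.064208)   from Y*(Ω₁)=(0.135582, 0.242829), Y(Ω₂)=(0.114372, 0.268730)
  term(m=+3) = (0.206964, 0.042684)   from Y*(Ω₁)=(-0.009910, 0.459581), Y(Ω₂)=(0.083126, -0.452125)
  term(m=+4) = (-0.024486, -0.094936)   from Y*(Ω₁)=(-0.166014, 0.269357), Y(Ω₂)=(-0.214822, 0.223308)
  term(m=+5) = (-0.012145, 0.010401)   from Y*(Ω₁)=(-0.113783, 0.060350), Y(Ω₂)=(0.121142, -0.027160)
  term(m=+6) = (0.000793, 0.000342)   from Y*(Ω₁)=(-0.030118, -0.001299), Y(Ω₂)=(-0.026782, -0.010193)
Total Σ_m = (0.332405, 0.000000). Multiply by 0.966644: (0.321317, 0.000000). P_6(cos γ) = 0.321317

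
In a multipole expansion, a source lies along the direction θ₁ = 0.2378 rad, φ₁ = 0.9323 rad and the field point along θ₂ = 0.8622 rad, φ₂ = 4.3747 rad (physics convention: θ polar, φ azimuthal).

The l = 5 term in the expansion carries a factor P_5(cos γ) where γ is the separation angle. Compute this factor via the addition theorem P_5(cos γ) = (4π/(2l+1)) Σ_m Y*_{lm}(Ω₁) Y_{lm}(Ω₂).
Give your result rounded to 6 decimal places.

0.169875

Summing Y*_{l m}(θ₁,φ₁)·Y_{l m}(θ₂,φ₂) over m ∈ [−5, 5]; prefactor 4π/(2·5+1) = 1.142397:
  m=-5: Y*=(-0.000017, -0.000336)  Y=(-0.116313, -0.013748)  product (-0.000003, 0.000039)
  m=-4: Y*=(-0.003656, -0.002435)  Y=(0.069288, 0.309790)  product (0.000501, -0.001301)
  m=-3: Y*=(-0.031923, 0.011461)  Y=(0.361221, -0.225327)  product (-0.008949, 0.011333)
  m=-2: Y*=(-0.048530, 0.160400)  Y=(-0.134233, -0.107527)  product (0.023762, -0.016313)
  m=-1: Y*=(0.292768, 0.394455)  Y=(0.093669, -0.266757)  product (0.132647, -0.041150)
  m=+0: Y*=(0.578127, -0.000000)  Y=(-0.254641, 0.000000)  product (-0.147215, 0.000000)
  m=+1: Y*=(-0.292768, 0.394455)  Y=(-0.093669, -0.266757)  product (0.132647, 0.041150)
  m=+2: Y*=(-0.048530, -0.160400)  Y=(-0.134233, 0.107527)  product (0.023762, 0.016313)
  m=+3: Y*=(0.031923, 0.011461)  Y=(-0.361221, -0.225327)  product (-0.008949, -0.011333)
  m=+4: Y*=(-0.003656, 0.002435)  Y=(0.069288, -0.309790)  product (0.000501, 0.001301)
  m=+5: Y*=(0.000017, -0.000336)  Y=(0.116313, -0.013748)  product (-0.000003, -0.000039)
Accumulated sum (0.148701, -0.000000); after 4π/(2l+1) scaling, (0.169875, -0.000000) ⇒ P_5 = 0.169875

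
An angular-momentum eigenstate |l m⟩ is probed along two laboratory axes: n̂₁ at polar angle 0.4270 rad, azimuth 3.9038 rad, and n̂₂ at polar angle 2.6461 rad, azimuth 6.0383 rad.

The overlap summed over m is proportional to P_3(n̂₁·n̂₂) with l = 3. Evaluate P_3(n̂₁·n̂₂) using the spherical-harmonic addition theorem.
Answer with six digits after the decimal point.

Addition theorem: P_3(cos γ) = (4π/7) Σ_m Y*_{lm}(Ω₁) Y_{lm}(Ω₂), m = −3…3:
  m=-3: +0.019448-0.022362i × +0.033279+0.030062i = +0.001319-0.000160i  (running Σ = +0.001319-0.000160i)
  m=-2: +0.007397+0.159374i × -0.179357-0.095614i = +0.013912-0.029292i  (running Σ = +0.015231-0.029452i)
  m=-1: -0.304219-0.290426i × +0.427799+0.106907i = -0.099096-0.156768i  (running Σ = -0.083865-0.186219i)
  m=0: +0.388049-0.000000i × -0.285508+0.000000i = -0.110791+0.000000i  (running Σ = -0.194656-0.186219i)
  m=1: +0.304219-0.290426i × -0.427799+0.106907i = -0.099096+0.156768i  (running Σ = -0.293752-0.029452i)
  m=2: +0.007397-0.159374i × -0.179357+0.095614i = +0.013912+0.029292i  (running Σ = -0.279840-0.000160i)
  m=3: -0.019448-0.022362i × -0.033279+0.030062i = +0.001319+0.000160i  (running Σ = -0.278521-0.000000i)
Accumulated sum -0.278521-0.000000i; after 4π/(2l+1) scaling, -0.499999-0.000000i ⇒ P_3 = -0.499999

-0.499999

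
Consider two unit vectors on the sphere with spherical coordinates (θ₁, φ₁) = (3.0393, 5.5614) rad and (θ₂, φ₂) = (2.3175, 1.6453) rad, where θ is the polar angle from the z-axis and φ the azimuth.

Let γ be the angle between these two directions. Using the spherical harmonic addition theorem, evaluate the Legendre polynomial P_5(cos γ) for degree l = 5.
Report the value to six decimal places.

-0.206449

Summing Y*_{l m}(θ₁,φ₁)·Y_{l m}(θ₂,φ₂) over m ∈ [−5, 5]; prefactor 4π/(2·5+1) = 1.142397:
  m=-5: -0.00000 + 0.00000j × -0.03597 - 0.09206j = 0.00000 + 0.00000j  (running Σ = 0.00000 + 0.00000j)
  m=-4: 0.00015 + 0.00004j × -0.27650 + 0.08493j = -0.00005 + 0.00000j  (running Σ = -0.00005 + 0.00000j)
  m=-3: -0.00163 - 0.00241j × 0.09555 + 0.42037j = 0.00086 - 0.00092j  (running Σ = 0.00081 - 0.00091j)
  m=-2: -0.00439 + 0.03433j × 0.23549 - 0.03535j = 0.00018 + 0.00824j  (running Σ = 0.00099 + 0.00733j)
  m=-1: 0.18928 - 0.16661j × 0.01731 + 0.23188j = 0.04191 + 0.04101j  (running Σ = 0.04290 + 0.04833j)
  m=0: -0.86357 + 0.00000j × 0.30863 + 0.00000j = -0.26652 + 0.00000j  (running Σ = -0.22362 + 0.04833j)
  m=1: -0.18928 - 0.16661j × -0.01731 + 0.23188j = 0.04191 - 0.04101j  (running Σ = -0.18171 + 0.00733j)
  m=2: -0.00439 - 0.03433j × 0.23549 + 0.03535j = 0.00018 - 0.00824j  (running Σ = -0.18153 - 0.00091j)
  m=3: 0.00163 - 0.00241j × -0.09555 + 0.42037j = 0.00086 + 0.00092j  (running Σ = -0.18067 + 0.00000j)
  m=4: 0.00015 - 0.00004j × -0.27650 - 0.08493j = -0.00005 - 0.00000j  (running Σ = -0.18072 + 0.00000j)
  m=5: 0.00000 + 0.00000j × 0.03597 - 0.09206j = 0.00000 - 0.00000j  (running Σ = -0.18072 + 0.00000j)
Accumulated sum -0.18072 + 0.00000j; after 4π/(2l+1) scaling, -0.20645 + 0.00000j ⇒ P_5 = -0.206449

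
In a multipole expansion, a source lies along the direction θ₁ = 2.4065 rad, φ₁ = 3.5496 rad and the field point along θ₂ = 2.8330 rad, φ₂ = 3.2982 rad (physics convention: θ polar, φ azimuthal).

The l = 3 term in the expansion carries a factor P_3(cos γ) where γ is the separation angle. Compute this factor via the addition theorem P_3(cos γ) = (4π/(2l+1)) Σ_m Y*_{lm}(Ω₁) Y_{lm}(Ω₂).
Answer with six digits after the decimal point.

Term-by-term m-sum for l=3 (normalisation 4π/7 = 1.795196):
  m=-3: Y*=(-0.042774, -0.118363)  Y=(-0.010423, 0.005292)  product (0.001072, 0.001007)
  m=-2: Y*=(-0.233607, -0.248368)  Y=(-0.085450, 0.027675)  product (0.026835, 0.014758)
  m=-1: Y*=(-0.348384, -0.150594)  Y=(-0.343100, 0.054176)  product (0.127689, 0.032795)
  m=+0: Y*=(0.068897, -0.000000)  Y=(-0.547109, 0.000000)  product (-0.037694, 0.000000)
  m=+1: Y*=(0.348384, -0.150594)  Y=(0.343100, 0.054176)  product (0.127689, -0.032795)
  m=+2: Y*=(-0.233607, 0.248368)  Y=(-0.085450, -0.027675)  product (0.026835, -0.014758)
  m=+3: Y*=(0.042774, -0.118363)  Y=(0.010423, 0.005292)  product (0.001072, -0.001007)
Σ over m = (0.273498, 0.000000); ×(4π/7) → (0.490983, 0.000000). Real part: 0.490983

0.490983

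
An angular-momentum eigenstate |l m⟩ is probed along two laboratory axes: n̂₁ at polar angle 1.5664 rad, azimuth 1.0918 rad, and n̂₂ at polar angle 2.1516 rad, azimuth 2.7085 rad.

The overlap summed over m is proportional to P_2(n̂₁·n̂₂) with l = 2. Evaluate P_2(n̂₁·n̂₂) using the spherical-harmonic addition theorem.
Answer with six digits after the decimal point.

-0.497506

Expand P_2 via completeness: Σ_{m} conj(Y_{2,m}) at Ω₁ times Y_{2,m} at Ω₂ —
  [-2]  conj(Y_{2,-2})(Ω₁) = -0.222166+0.315981i ; Y_{2,-2}(Ω₂) = +0.174876+0.205688i ; Δ = -0.103845+0.009561i
  [-1]  conj(Y_{2,-1})(Ω₁) = +0.001565+0.003014i ; Y_{2,-1}(Ω₂) = +0.321665+0.148728i ; Δ = +0.000055+0.001202i
  [+0]  conj(Y_{2,0})(Ω₁) = -0.315373-0.000000i ; Y_{2,0}(Ω₂) = -0.030529+0.000000i ; Δ = +0.009628+0.000000i
  [+1]  conj(Y_{2,1})(Ω₁) = -0.001565+0.003014i ; Y_{2,1}(Ω₂) = -0.321665+0.148728i ; Δ = +0.000055-0.001202i
  [+2]  conj(Y_{2,2})(Ω₁) = -0.222166-0.315981i ; Y_{2,2}(Ω₂) = +0.174876-0.205688i ; Δ = -0.103845-0.009561i
Σ over m = -0.197951+0.000000i; ×(4π/5) → -0.497506+0.000000i. Real part: -0.497506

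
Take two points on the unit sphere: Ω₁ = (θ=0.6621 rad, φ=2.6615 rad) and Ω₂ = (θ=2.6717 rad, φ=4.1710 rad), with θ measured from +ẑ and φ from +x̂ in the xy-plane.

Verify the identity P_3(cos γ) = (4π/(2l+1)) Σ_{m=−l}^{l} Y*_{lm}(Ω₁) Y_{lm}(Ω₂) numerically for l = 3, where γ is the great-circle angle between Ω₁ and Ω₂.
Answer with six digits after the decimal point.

0.221585

Addition theorem: P_3(cos γ) = (4π/7) Σ_m Y*_{lm}(Ω₁) Y_{lm}(Ω₂), m = −3…3:
  m=-3: Y*=(-0.012617, 0.096118)  Y=(0.038676, 0.002066)  product (-0.000687, 0.003691)
  m=-2: Y*=(0.174672, -0.249593)  Y=(0.087594, 0.165009)  product (0.056485, 0.006960)
  m=-1: Y*=(-0.371875, 0.193646)  Y=(-0.224335, 0.373072)  product (0.011181, -0.182178)
  m=+0: Y*=(0.032453, -0.000000)  Y=(-0.324380, 0.000000)  product (-0.010527, 0.000000)
  m=+1: Y*=(0.371875, 0.193646)  Y=(0.224335, 0.373072)  product (0.011181, 0.182178)
  m=+2: Y*=(0.174672, 0.249593)  Y=(0.087594, -0.165009)  product (0.056485, -0.006960)
  m=+3: Y*=(0.012617, 0.096118)  Y=(-0.038676, 0.002066)  product (-0.000687, -0.003691)
Accumulated sum (0.123432, 0.000000); after 4π/(2l+1) scaling, (0.221585, 0.000000) ⇒ P_3 = 0.221585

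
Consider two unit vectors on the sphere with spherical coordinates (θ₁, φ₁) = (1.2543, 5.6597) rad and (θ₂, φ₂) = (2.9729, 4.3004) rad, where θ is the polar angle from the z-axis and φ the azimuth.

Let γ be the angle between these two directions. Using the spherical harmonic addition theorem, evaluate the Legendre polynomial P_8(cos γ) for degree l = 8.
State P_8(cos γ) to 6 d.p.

Term-by-term m-sum for l=8 (normalisation 4π/17 = 0.739198):
  m=-8: (0.093277, 0.329972) × (-0.000000, -0.000000) = (-0.000000, -0.000000)  (running Σ = (-0.000000, -0.000000))
  m=-7: (-0.153185, 0.422284) × (-0.000002, -0.000007) = (0.000003, 0.000000)  (running Σ = (0.000003, 0.000000))
  m=-6: (-0.103727, 0.070860) × (0.000090, -0.000071) = (-0.000004, 0.000014)  (running Σ = (-0.000001, 0.000014))
  m=-5: (0.303384, 0.007333) × (0.001093, 0.000582) = (0.000327, 0.000185)  (running Σ = (0.000326, 0.000198))
  m=-4: (0.199954, 0.151266) × (-0.000769, 0.009948) = (-0.001659, 0.001873)  (running Σ = (-0.001332, 0.002071))
  m=-3: (-0.058363, -0.188900) × (-0.056059, 0.019504) = (0.006956, 0.009451)  (running Σ = (0.005624, 0.011522))
  m=-2: (0.091284, -0.271968) × (-0.168385, -0.181905) = (-0.064843, 0.029190)  (running Σ = (-0.059219, 0.040713))
  m=-1: (-0.119391, 0.085864) × (0.255555, -0.584796) = (0.019702, 0.091762)  (running Σ = (-0.039517, 0.132475))
  m=0: (-0.294218, -0.000000) × (0.638822, 0.000000) = (-0.187953, -0.000000)  (running Σ = (-0.227471, 0.132475))
  m=1: (0.119391, 0.085864) × (-0.255555, -0.584796) = (0.019702, -0.091762)  (running Σ = (-0.207769, 0.040713))
  m=2: (0.091284, 0.271968) × (-0.168385, 0.181905) = (-0.064843, -0.029190)  (running Σ = (-0.272612, 0.011522))
  m=3: (0.058363, -0.188900) × (0.056059, 0.019504) = (0.006956, -0.009451)  (running Σ = (-0.265656, 0.002071))
  m=4: (0.199954, -0.151266) × (-0.000769, -0.009948) = (-0.001659, -0.001873)  (running Σ = (-0.267314, 0.000198))
  m=5: (-0.303384, 0.007333) × (-0.001093, 0.000582) = (0.000327, -0.000185)  (running Σ = (-0.266987, 0.000014))
  m=6: (-0.103727, -0.070860) × (0.000090, 0.000071) = (-0.000004, -0.000014)  (running Σ = (-0.266991, 0.000000))
  m=7: (0.153185, 0.422284) × (0.000002, -0.000007) = (0.000003, -0.000000)  (running Σ = (-0.266988, -0.000000))
  m=8: (0.093277, -0.329972) × (-0.000000, 0.000000) = (-0.000000, 0.000000)  (running Σ = (-0.266988, -0.000000))
Total Σ_m = (-0.266988, -0.000000). Multiply by 0.739198: (-0.197357, -0.000000). P_8(cos γ) = -0.197357

-0.197357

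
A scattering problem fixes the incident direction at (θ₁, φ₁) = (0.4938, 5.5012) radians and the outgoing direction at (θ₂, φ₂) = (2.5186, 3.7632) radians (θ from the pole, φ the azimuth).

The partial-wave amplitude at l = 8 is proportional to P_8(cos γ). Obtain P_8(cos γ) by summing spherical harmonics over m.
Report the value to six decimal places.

0.157782

Expand P_8 via completeness: Σ_{m} conj(Y_{8,m}) at Ω₁ times Y_{8,m} at Ω₂ —
  term(m=-8) = 0.00000 + 0.00001j   from Y*(Ω₁)=0.00131 + 0.00004j, Y(Ω₂)=0.00178 + 0.00669j
  term(m=-7) = -0.00035 + 0.00015j   from Y*(Ω₁)=0.00673 + 0.00706j, Y(Ω₂)=-0.01362 + 0.03606j
  term(m=-6) = -0.00322 - 0.00505j   from Y*(Ω₁)=-0.00093 + 0.04536j, Y(Ω₂)=-0.10990 + 0.07327j
  term(m=-5) = 0.03376 - 0.03051j   from Y*(Ω₁)=-0.10629 + 0.10272j, Y(Ω₂)=-0.30767 - 0.01033j
  term(m=-4) = 0.12685 + 0.10026j   from Y*(Ω₁)=-0.34001 - 0.00464j, Y(Ω₂)=-0.37705 - 0.28972j
  term(m=-3) = -0.09827 + 0.17920j   from Y*(Ω₁)=-0.36029 - 0.36774j, Y(Ω₂)=-0.11505 - 0.37994j
  term(m=-2) = 0.01635 + 0.00568j   from Y*(Ω₁)=0.00261 - 0.38214j, Y(Ω₂)=-0.01457 + 0.04287j
  term(m=-1) = 0.01110 - 0.06576j   from Y*(Ω₁)=-0.11386 + 0.11309j, Y(Ω₂)=-0.33786 + 0.24202j
  term(m=+0) = 0.04100 + 0.00000j   from Y*(Ω₁)=-0.44708 + 0.00000j, Y(Ω₂)=-0.09170 + 0.00000j
  term(m=+1) = 0.01110 + 0.06576j   from Y*(Ω₁)=0.11386 + 0.11309j, Y(Ω₂)=0.33786 + 0.24202j
  term(m=+2) = 0.01635 - 0.00568j   from Y*(Ω₁)=0.00261 + 0.38214j, Y(Ω₂)=-0.01457 - 0.04287j
  term(m=+3) = -0.09827 - 0.17920j   from Y*(Ω₁)=0.36029 - 0.36774j, Y(Ω₂)=0.11505 - 0.37994j
  term(m=+4) = 0.12685 - 0.10026j   from Y*(Ω₁)=-0.34001 + 0.00464j, Y(Ω₂)=-0.37705 + 0.28972j
  term(m=+5) = 0.03376 + 0.03051j   from Y*(Ω₁)=0.10629 + 0.10272j, Y(Ω₂)=0.30767 - 0.01033j
  term(m=+6) = -0.00322 + 0.00505j   from Y*(Ω₁)=-0.00093 - 0.04536j, Y(Ω₂)=-0.10990 - 0.07327j
  term(m=+7) = -0.00035 - 0.00015j   from Y*(Ω₁)=-0.00673 + 0.00706j, Y(Ω₂)=0.01362 + 0.03606j
  term(m=+8) = 0.00000 - 0.00001j   from Y*(Ω₁)=0.00131 - 0.00004j, Y(Ω₂)=0.00178 - 0.00669j
Total Σ_m = 0.21345 - 0.00000j. Multiply by 0.739198: 0.15778 - 0.00000j. P_8(cos γ) = 0.157782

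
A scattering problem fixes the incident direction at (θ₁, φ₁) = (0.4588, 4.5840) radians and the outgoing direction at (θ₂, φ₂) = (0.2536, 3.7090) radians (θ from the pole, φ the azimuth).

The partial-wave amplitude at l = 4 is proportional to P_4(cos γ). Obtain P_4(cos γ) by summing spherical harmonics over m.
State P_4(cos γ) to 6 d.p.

0.470783

Summing Y*_{l m}(θ₁,φ₁)·Y_{l m}(θ₂,φ₂) over m ∈ [−4, 4]; prefactor 4π/(2·4+1) = 1.396263:
  m=-4: 0.01483 - 0.00836j × -0.00113 - 0.00134j = -0.00003 - 0.00001j  (running Σ = -0.00003 - 0.00001j)
  m=-3: 0.03662 + 0.09034j × 0.00251 + 0.01897j = -0.00162 + 0.00092j  (running Σ = -0.00165 + 0.00091j)
  m=-2: -0.29364 + 0.07710j × 0.04944 - 0.10611j = -0.00633 + 0.03497j  (running Σ = -0.00798 + 0.03588j)
  m=-1: -0.06318 - 0.48943j × -0.34488 + 0.21980j = 0.12937 + 0.15490j  (running Σ = 0.12138 + 0.19079j)
  m=0: 0.15878 + 0.00000j × 0.59460 + 0.00000j = 0.09441 + 0.00000j  (running Σ = 0.21579 + 0.19079j)
  m=1: 0.06318 - 0.48943j × 0.34488 + 0.21980j = 0.12937 - 0.15490j  (running Σ = 0.34516 + 0.03588j)
  m=2: -0.29364 - 0.07710j × 0.04944 + 0.10611j = -0.00633 - 0.03497j  (running Σ = 0.33882 + 0.00091j)
  m=3: -0.03662 + 0.09034j × -0.00251 + 0.01897j = -0.00162 - 0.00092j  (running Σ = 0.33720 - 0.00001j)
  m=4: 0.01483 + 0.00836j × -0.00113 + 0.00134j = -0.00003 + 0.00001j  (running Σ = 0.33717 + 0.00000j)
Total Σ_m = 0.33717 + 0.00000j. Multiply by 1.396263: 0.47078 + 0.00000j. P_4(cos γ) = 0.470783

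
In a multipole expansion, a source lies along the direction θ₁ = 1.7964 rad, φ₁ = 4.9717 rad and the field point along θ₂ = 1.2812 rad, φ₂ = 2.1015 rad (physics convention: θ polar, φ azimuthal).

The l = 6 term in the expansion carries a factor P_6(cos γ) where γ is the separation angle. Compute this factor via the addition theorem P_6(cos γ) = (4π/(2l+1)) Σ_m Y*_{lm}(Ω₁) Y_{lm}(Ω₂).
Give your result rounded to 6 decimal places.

Summing Y*_{l m}(θ₁,φ₁)·Y_{l m}(θ₂,φ₂) over m ∈ [−6, 6]; prefactor 4π/(2·6+1) = 0.966644:
  term(m=-6) = -0.00892 - 0.15474j   from Y*(Ω₁)=-0.00618 - 0.41409j, Y(Ω₂)=0.37394 - 0.01595j
  term(m=-5) = 0.02699 - 0.12430j   from Y*(Ω₁)=-0.31695 + 0.08917j, Y(Ω₂)=-0.18116 + 0.34122j
  term(m=-4) = 0.00209 - 0.00397j   from Y*(Ω₁)=-0.07362 - 0.12463j, Y(Ω₂)=0.01625 + 0.02639j
  term(m=-3) = 0.07811 - 0.08275j   from Y*(Ω₁)=-0.23193 + 0.23542j, Y(Ω₂)=-0.34425 + 0.00734j
  term(m=-2) = -0.00358 + 0.00216j   from Y*(Ω₁)=-0.04888 - 0.02790j, Y(Ω₂)=0.03624 - 0.06487j
  term(m=-1) = 0.09690 - 0.02696j   from Y*(Ω₁)=-0.08249 + 0.31094j, Y(Ω₂)=-0.15824 - 0.26965j
  term(m=+0) = -0.00326 + 0.00000j   from Y*(Ω₁)=-0.03214 + 0.00000j, Y(Ω₂)=0.10127 + 0.00000j
  term(m=+1) = 0.09690 + 0.02696j   from Y*(Ω₁)=0.08249 + 0.31094j, Y(Ω₂)=0.15824 - 0.26965j
  term(m=+2) = -0.00358 - 0.00216j   from Y*(Ω₁)=-0.04888 + 0.02790j, Y(Ω₂)=0.03624 + 0.06487j
  term(m=+3) = 0.07811 + 0.08275j   from Y*(Ω₁)=0.23193 + 0.23542j, Y(Ω₂)=0.34425 + 0.00734j
  term(m=+4) = 0.00209 + 0.00397j   from Y*(Ω₁)=-0.07362 + 0.12463j, Y(Ω₂)=0.01625 - 0.02639j
  term(m=+5) = 0.02699 + 0.12430j   from Y*(Ω₁)=0.31695 + 0.08917j, Y(Ω₂)=0.18116 + 0.34122j
  term(m=+6) = -0.00892 + 0.15474j   from Y*(Ω₁)=-0.00618 + 0.41409j, Y(Ω₂)=0.37394 + 0.01595j
Σ over m = 0.37994 + 0.00000j; ×(4π/13) → 0.36727 + 0.00000j. Real part: 0.367266

0.367266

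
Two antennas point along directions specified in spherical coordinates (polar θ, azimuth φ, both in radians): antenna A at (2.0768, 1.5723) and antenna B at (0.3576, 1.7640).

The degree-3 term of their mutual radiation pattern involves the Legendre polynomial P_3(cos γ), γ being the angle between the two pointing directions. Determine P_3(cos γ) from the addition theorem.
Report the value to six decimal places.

Addition theorem: P_3(cos γ) = (4π/7) Σ_m Y*_{lm}(Ω₁) Y_{lm}(Ω₂), m = −3…3:
  m=-3: Y*=(0.001260, -0.279206)  Y=(0.009800, 0.014970)  product (0.004192, -0.002717)
  m=-2: Y*=(0.378974, 0.001140)  Y=(-0.108644, 0.044203)  product (-0.041223, 0.016628)
  m=-1: Y*=(-0.000074, 0.049356)  Y=(-0.073574, -0.376060)  product (0.018566, -0.003603)
  m=+0: Y*=(0.330166, -0.000000)  Y=(0.484994, 0.000000)  product (0.160128, 0.000000)
  m=+1: Y*=(0.000074, 0.049356)  Y=(0.073574, -0.376060)  product (0.018566, 0.003603)
  m=+2: Y*=(0.378974, -0.001140)  Y=(-0.108644, -0.044203)  product (-0.041223, -0.016628)
  m=+3: Y*=(-0.001260, -0.279206)  Y=(-0.009800, 0.014970)  product (0.004192, 0.002717)
Σ over m = (0.123199, 0.000000); ×(4π/7) → (0.221166, 0.000000). Real part: 0.221166

0.221166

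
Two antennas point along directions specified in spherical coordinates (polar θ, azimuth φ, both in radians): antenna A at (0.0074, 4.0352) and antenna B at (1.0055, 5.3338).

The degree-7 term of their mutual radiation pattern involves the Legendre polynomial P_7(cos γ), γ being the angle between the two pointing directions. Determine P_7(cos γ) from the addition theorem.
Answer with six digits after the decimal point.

0.285588

Term-by-term m-sum for l=7 (normalisation 4π/15 = 0.837758):
  m=-7: Y*=(-0.000000, 0.000000)  Y=(0.143141, 0.054290)  product (-0.000000, -0.000000)
  m=-6: Y*=(0.000000, -0.000000)  Y=(0.302566, -0.201218)  product (0.000000, -0.000000)
  m=-5: Y*=(0.000000, 0.000000)  Y=(0.014852, -0.429867)  product (0.000000, -0.000000)
  m=-4: Y*=(-0.000000, -0.000000)  Y=(-0.115660, -0.089016)  product (0.000000, 0.000000)
  m=-3: Y*=(0.000003, -0.000002)  Y=(0.265545, -0.080237)  product (0.000001, -0.000001)
  m=-2: Y*=(-0.000088, 0.000402)  Y=(0.092202, -0.270971)  product (0.000101, 0.000061)
  m=-1: Y*=(-0.018948, -0.023567)  Y=(0.097863, 0.136673)  product (0.001367, -0.004896)
  m=+0: Y*=(1.091711, -0.000000)  Y=(0.309569, 0.000000)  product (0.337960, 0.000000)
  m=+1: Y*=(0.018948, -0.023567)  Y=(-0.097863, 0.136673)  product (0.001367, 0.004896)
  m=+2: Y*=(-0.000088, -0.000402)  Y=(0.092202, 0.270971)  product (0.000101, -0.000061)
  m=+3: Y*=(-0.000003, -0.000002)  Y=(-0.265545, -0.080237)  product (0.000001, 0.000001)
  m=+4: Y*=(-0.000000, 0.000000)  Y=(-0.115660, 0.089016)  product (0.000000, -0.000000)
  m=+5: Y*=(-0.000000, 0.000000)  Y=(-0.014852, -0.429867)  product (0.000000, 0.000000)
  m=+6: Y*=(0.000000, 0.000000)  Y=(0.302566, 0.201218)  product (0.000000, 0.000000)
  m=+7: Y*=(0.000000, 0.000000)  Y=(-0.143141, 0.054290)  product (-0.000000, 0.000000)
Accumulated sum (0.340896, 0.000000); after 4π/(2l+1) scaling, (0.285588, 0.000000) ⇒ P_7 = 0.285588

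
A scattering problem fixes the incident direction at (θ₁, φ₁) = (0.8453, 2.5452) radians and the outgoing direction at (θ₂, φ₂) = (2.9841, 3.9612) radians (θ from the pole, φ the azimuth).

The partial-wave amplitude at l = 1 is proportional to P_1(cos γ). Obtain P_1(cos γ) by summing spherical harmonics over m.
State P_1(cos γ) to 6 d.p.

-0.637203

Expand P_1 via completeness: Σ_{m} conj(Y_{1,m}) at Ω₁ times Y_{1,m} at Ω₂ —
  m=-1: Y*=(-0.213865, 0.145183)  Y=(-0.036984, 0.039605)  product (0.002160, -0.013840)
  m=+0: Y*=(0.324191, -0.000000)  Y=(-0.482555, 0.000000)  product (-0.156440, 0.000000)
  m=+1: Y*=(0.213865, 0.145183)  Y=(0.036984, 0.039605)  product (0.002160, 0.013840)
Total Σ_m = (-0.152121, 0.000000). Multiply by 4.188790: (-0.637203, 0.000000). P_1(cos γ) = -0.637203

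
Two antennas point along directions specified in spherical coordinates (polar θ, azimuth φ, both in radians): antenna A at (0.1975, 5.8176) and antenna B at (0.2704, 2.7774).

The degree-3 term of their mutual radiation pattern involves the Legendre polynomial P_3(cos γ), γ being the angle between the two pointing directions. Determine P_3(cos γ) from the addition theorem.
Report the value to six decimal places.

Addition theorem: P_3(cos γ) = (4π/7) Σ_m Y*_{lm}(Ω₁) Y_{lm}(Ω₂), m = −3…3:
  term(m=-3) = -0.00002 + 0.00001j   from Y*(Ω₁)=0.00055 - 0.00310j, Y(Ω₂)=-0.00366 - 0.00706j
  term(m=-2) = 0.00266 - 0.00055j   from Y*(Ω₁)=0.02303 - 0.03096j, Y(Ω₂)=0.05244 + 0.04678j
  term(m=-1) = -0.07555 + 0.00769j   from Y*(Ω₁)=0.21575 - 0.10840j, Y(Ω₂)=-0.29388 - 0.11203j
  term(m=+0) = 0.39085 + 0.00000j   from Y*(Ω₁)=0.66140 + 0.00000j, Y(Ω₂)=0.59094 + 0.00000j
  term(m=+1) = -0.07555 - 0.00769j   from Y*(Ω₁)=-0.21575 - 0.10840j, Y(Ω₂)=0.29388 - 0.11203j
  term(m=+2) = 0.00266 + 0.00055j   from Y*(Ω₁)=0.02303 + 0.03096j, Y(Ω₂)=0.05244 - 0.04678j
  term(m=+3) = -0.00002 - 0.00001j   from Y*(Ω₁)=-0.00055 - 0.00310j, Y(Ω₂)=0.00366 - 0.00706j
Accumulated sum 0.24501 + 0.00000j; after 4π/(2l+1) scaling, 0.43985 + 0.00000j ⇒ P_3 = 0.439849

0.439849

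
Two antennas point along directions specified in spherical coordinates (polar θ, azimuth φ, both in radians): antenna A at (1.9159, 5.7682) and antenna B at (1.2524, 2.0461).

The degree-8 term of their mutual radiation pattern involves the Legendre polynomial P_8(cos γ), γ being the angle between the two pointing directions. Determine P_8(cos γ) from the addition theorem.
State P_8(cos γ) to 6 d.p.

-0.285795

Expand P_8 via completeness: Σ_{m} conj(Y_{8,m}) at Ω₁ times Y_{8,m} at Ω₂ —
  m=-8: Y*=(-0.177016, 0.262951)  Y=(-0.269366, 0.209417)  product (-0.007384, -0.107900)
  m=-7: Y*=(0.407756, -0.203703)  Y=(-0.082983, -0.442125)  product (-0.123899, -0.163375)
  m=-6: Y*=(-0.187086, -0.009677)  Y=(0.124408, 0.037094)  product (-0.022916, -0.008144)
  m=-5: Y*=(-0.219806, -0.139857)  Y=(0.208440, -0.217089)  product (-0.076178, 0.018566)
  m=-4: Y*=(0.140135, 0.263268)  Y=(0.082484, 0.240483)  product (-0.051753, 0.055415)
  m=-3: Y*=(-0.003406, 0.131764)  Y=(0.191600, 0.027956)  product (-0.004336, 0.025151)
  m=-2: Y*=(0.164419, -0.273780)  Y=(-0.168277, 0.235618)  product (0.036839, 0.084811)
  m=-1: Y*=(0.063618, -0.036003)  Y=(0.065158, 0.126605)  product (0.008703, 0.005708)
  m=+0: Y*=(-0.321084, -0.000000)  Y=(-0.296552, 0.000000)  product (0.095218, 0.000000)
  m=+1: Y*=(-0.063618, -0.036003)  Y=(-0.065158, 0.126605)  product (0.008703, -0.005708)
  m=+2: Y*=(0.164419, 0.273780)  Y=(-0.168277, -0.235618)  product (0.036839, -0.084811)
  m=+3: Y*=(0.003406, 0.131764)  Y=(-0.191600, 0.027956)  product (-0.004336, -0.025151)
  m=+4: Y*=(0.140135, -0.263268)  Y=(0.082484, -0.240483)  product (-0.051753, -0.055415)
  m=+5: Y*=(0.219806, -0.139857)  Y=(-0.208440, -0.217089)  product (-0.076178, -0.018566)
  m=+6: Y*=(-0.187086, 0.009677)  Y=(0.124408, -0.037094)  product (-0.022916, 0.008144)
  m=+7: Y*=(-0.407756, -0.203703)  Y=(0.082983, -0.442125)  product (-0.123899, 0.163375)
  m=+8: Y*=(-0.177016, -0.262951)  Y=(-0.269366, -0.209417)  product (-0.007384, 0.107900)
Total Σ_m = (-0.386628, 0.000000). Multiply by 0.739198: (-0.285795, 0.000000). P_8(cos γ) = -0.285795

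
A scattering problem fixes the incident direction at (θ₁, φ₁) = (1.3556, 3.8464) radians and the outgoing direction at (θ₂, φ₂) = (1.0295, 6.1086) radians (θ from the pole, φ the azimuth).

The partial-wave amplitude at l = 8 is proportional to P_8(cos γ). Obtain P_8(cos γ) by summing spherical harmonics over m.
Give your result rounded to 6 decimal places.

-0.239418

Summing Y*_{l m}(θ₁,φ₁)·Y_{l m}(θ₂,φ₂) over m ∈ [−8, 8]; prefactor 4π/(2·8+1) = 0.739198:
  term(m=-8) = +0.046861+0.043827i   from Y*(Ω₁)=+0.341808-0.257011i, Y(Ω₂)=+0.025991+0.147763i
  term(m=-7) = -0.133809+0.017145i   from Y*(Ω₁)=-0.082058+0.364792i, Y(Ω₂)=+0.123274+0.339079i
  term(m=-6) = -0.024590+0.038879i   from Y*(Ω₁)=+0.048078+0.091556i, Y(Ω₂)=+0.222305+0.385323i
  term(m=-5) = -0.021124-0.064735i   from Y*(Ω₁)=-0.332010-0.133551i, Y(Ω₂)=+0.122272+0.145796i
  term(m=-4) = -0.003485-0.001376i   from Y*(Ω₁)=+0.014737-0.004922i, Y(Ω₂)=-0.184705-0.155052i
  term(m=-3) = -0.094386+0.051983i   from Y*(Ω₁)=+0.170507-0.282124i, Y(Ω₂)=-0.283060-0.163484i
  term(m=-2) = -0.001078+0.005667i   from Y*(Ω₁)=+0.010918+0.067148i, Y(Ω₂)=+0.079680+0.029011i
  term(m=-1) = +0.068205+0.082404i   from Y*(Ω₁)=+0.238408+0.202775i, Y(Ω₂)=+0.336580+0.059366i
  term(m=+0) = +0.002927+0.000000i   from Y*(Ω₁)=-0.083203-0.000000i, Y(Ω₂)=-0.035181+0.000000i
  term(m=+1) = +0.068205-0.082404i   from Y*(Ω₁)=-0.238408+0.202775i, Y(Ω₂)=-0.336580+0.059366i
  term(m=+2) = -0.001078-0.005667i   from Y*(Ω₁)=+0.010918-0.067148i, Y(Ω₂)=+0.079680-0.029011i
  term(m=+3) = -0.094386-0.051983i   from Y*(Ω₁)=-0.170507-0.282124i, Y(Ω₂)=+0.283060-0.163484i
  term(m=+4) = -0.003485+0.001376i   from Y*(Ω₁)=+0.014737+0.004922i, Y(Ω₂)=-0.184705+0.155052i
  term(m=+5) = -0.021124+0.064735i   from Y*(Ω₁)=+0.332010-0.133551i, Y(Ω₂)=-0.122272+0.145796i
  term(m=+6) = -0.024590-0.038879i   from Y*(Ω₁)=+0.048078-0.091556i, Y(Ω₂)=+0.222305-0.385323i
  term(m=+7) = -0.133809-0.017145i   from Y*(Ω₁)=+0.082058+0.364792i, Y(Ω₂)=-0.123274+0.339079i
  term(m=+8) = +0.046861-0.043827i   from Y*(Ω₁)=+0.341808+0.257011i, Y(Ω₂)=+0.025991-0.147763i
Σ over m = -0.323888+0.000000i; ×(4π/17) → -0.239418+0.000000i. Real part: -0.239418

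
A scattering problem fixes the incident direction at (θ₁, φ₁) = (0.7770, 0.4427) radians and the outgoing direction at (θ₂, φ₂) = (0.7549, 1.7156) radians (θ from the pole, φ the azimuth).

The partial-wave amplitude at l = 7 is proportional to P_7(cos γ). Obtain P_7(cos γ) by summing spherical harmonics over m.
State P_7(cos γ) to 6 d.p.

Expand P_7 via completeness: Σ_{m} conj(Y_{7,m}) at Ω₁ times Y_{7,m} at Ω₂ —
  [-7]  conj(Y_{7,-7})(Ω₁) = -0.04162 + 0.00178j ; Y_{7,-7}(Ω₂) = 0.03010 + 0.01875j ; Δ = -0.00129 - 0.00073j
  [-6]  conj(Y_{7,-6})(Ω₁) = -0.14019 + 0.07395j ; Y_{7,-6}(Ω₂) = -0.09108 + 0.10770j ; Δ = 0.00480 - 0.02183j
  [-5]  conj(Y_{7,-5})(Ω₁) = -0.20903 + 0.27917j ; Y_{7,-5}(Ω₂) = -0.21648 - 0.24483j ; Δ = 0.11360 - 0.00926j
  [-4]  conj(Y_{7,-4})(Ω₁) = -0.09067 + 0.44731j ; Y_{7,-4}(Ω₂) = 0.38421 - 0.25129j ; Δ = 0.07757 + 0.19465j
  [-3]  conj(Y_{7,-3})(Ω₁) = 0.05871 + 0.23715j ; Y_{7,-3}(Ω₂) = 0.12328 + 0.26572j ; Δ = -0.05578 + 0.04484j
  [-2]  conj(Y_{7,-2})(Ω₁) = -0.13756 - 0.16825j ; Y_{7,-2}(Ω₂) = 0.15954 - 0.04754j ; Δ = -0.02995 - 0.02030j
  [-1]  conj(Y_{7,-1})(Ω₁) = -0.32113 - 0.15224j ; Y_{7,-1}(Ω₂) = 0.05457 + 0.37423j ; Δ = 0.03945 - 0.12848j
  [+0]  conj(Y_{7,0})(Ω₁) = 0.11682 + 0.00000j ; Y_{7,0}(Ω₂) = 0.05604 + 0.00000j ; Δ = 0.00655 + 0.00000j
  [+1]  conj(Y_{7,1})(Ω₁) = 0.32113 - 0.15224j ; Y_{7,1}(Ω₂) = -0.05457 + 0.37423j ; Δ = 0.03945 + 0.12848j
  [+2]  conj(Y_{7,2})(Ω₁) = -0.13756 + 0.16825j ; Y_{7,2}(Ω₂) = 0.15954 + 0.04754j ; Δ = -0.02995 + 0.02030j
  [+3]  conj(Y_{7,3})(Ω₁) = -0.05871 + 0.23715j ; Y_{7,3}(Ω₂) = -0.12328 + 0.26572j ; Δ = -0.05578 - 0.04484j
  [+4]  conj(Y_{7,4})(Ω₁) = -0.09067 - 0.44731j ; Y_{7,4}(Ω₂) = 0.38421 + 0.25129j ; Δ = 0.07757 - 0.19465j
  [+5]  conj(Y_{7,5})(Ω₁) = 0.20903 + 0.27917j ; Y_{7,5}(Ω₂) = 0.21648 - 0.24483j ; Δ = 0.11360 + 0.00926j
  [+6]  conj(Y_{7,6})(Ω₁) = -0.14019 - 0.07395j ; Y_{7,6}(Ω₂) = -0.09108 - 0.10770j ; Δ = 0.00480 + 0.02183j
  [+7]  conj(Y_{7,7})(Ω₁) = 0.04162 + 0.00178j ; Y_{7,7}(Ω₂) = -0.03010 + 0.01875j ; Δ = -0.00129 + 0.00073j
Σ over m = 0.30336 - 0.00000j; ×(4π/15) → 0.25415 - 0.00000j. Real part: 0.254145

0.254145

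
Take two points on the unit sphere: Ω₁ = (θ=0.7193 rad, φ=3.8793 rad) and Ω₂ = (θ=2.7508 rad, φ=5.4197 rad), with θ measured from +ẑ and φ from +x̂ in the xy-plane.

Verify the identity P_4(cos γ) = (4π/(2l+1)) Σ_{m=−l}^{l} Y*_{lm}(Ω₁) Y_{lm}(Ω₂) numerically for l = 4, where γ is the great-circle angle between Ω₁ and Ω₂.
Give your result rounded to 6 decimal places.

-0.419842

Term-by-term m-sum for l=4 (normalisation 4π/9 = 1.396263):
  m=-4: Y*=-0.08188 + 0.01581j  Y=-0.00887 - 0.00286j  product 0.00077 + 0.00009j
  m=-3: Y*=0.16133 - 0.21563j  Y=0.05450 - 0.03350j  product 0.00157 - 0.01715j
  m=-2: Y*=0.04095 + 0.42808j  Y=-0.03763 + 0.23899j  product -0.10385 - 0.00632j
  m=-1: Y*=-0.16681 - 0.15161j  Y=-0.32311 - 0.37797j  product -0.00341 + 0.11204j
  m=+0: Y*=-0.29286 + 0.00000j  Y=0.31025 + 0.00000j  product -0.09086 + 0.00000j
  m=+1: Y*=0.16681 - 0.15161j  Y=0.32311 - 0.37797j  product -0.00341 - 0.11204j
  m=+2: Y*=0.04095 - 0.42808j  Y=-0.03763 - 0.23899j  product -0.10385 + 0.00632j
  m=+3: Y*=-0.16133 - 0.21563j  Y=-0.05450 - 0.03350j  product 0.00157 + 0.01715j
  m=+4: Y*=-0.08188 - 0.01581j  Y=-0.00887 + 0.00286j  product 0.00077 - 0.00009j
Σ over m = -0.30069 + 0.00000j; ×(4π/9) → -0.41984 + 0.00000j. Real part: -0.419842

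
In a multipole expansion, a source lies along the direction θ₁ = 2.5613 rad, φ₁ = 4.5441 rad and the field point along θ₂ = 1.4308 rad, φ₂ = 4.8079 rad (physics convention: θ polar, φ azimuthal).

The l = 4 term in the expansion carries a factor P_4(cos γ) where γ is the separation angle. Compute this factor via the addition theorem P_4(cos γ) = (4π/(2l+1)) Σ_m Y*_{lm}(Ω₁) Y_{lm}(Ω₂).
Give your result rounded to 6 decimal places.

Summing Y*_{l m}(θ₁,φ₁)·Y_{l m}(θ₂,φ₂) over m ∈ [−4, 4]; prefactor 4π/(2·4+1) = 1.396263:
  [-4]  conj(Y_{4,-4})(Ω₁) = (0.031264, -0.024930) ; Y_{4,-4}(Ω₂) = (0.394793, -0.158622) ; Δ = (0.008388, -0.014801)
  [-3]  conj(Y_{4,-3})(Ω₁) = (-0.083445, -0.150994) ; Y_{4,-3}(Ω₂) = (-0.047928, -0.162667) ; Δ = (-0.020562, 0.020811)
  [-2]  conj(Y_{4,-2})(Ω₁) = (-0.369771, 0.129380) ; Y_{4,-2}(Ω₂) = (0.278149, -0.053788) ; Δ = (-0.095892, 0.055876)
  [-1]  conj(Y_{4,-1})(Ω₁) = (0.068881, 0.405428) ; Y_{4,-1}(Ω₂) = (-0.017852, -0.186343) ; Δ = (0.074319, -0.020073)
  [+0]  conj(Y_{4,0})(Ω₁) = (-0.091119, -0.000000) ; Y_{4,0}(Ω₂) = (0.256967, 0.000000) ; Δ = (-0.023415, -0.000000)
  [+1]  conj(Y_{4,1})(Ω₁) = (-0.068881, 0.405428) ; Y_{4,1}(Ω₂) = (0.017852, -0.186343) ; Δ = (0.074319, 0.020073)
  [+2]  conj(Y_{4,2})(Ω₁) = (-0.369771, -0.129380) ; Y_{4,2}(Ω₂) = (0.278149, 0.053788) ; Δ = (-0.095892, -0.055876)
  [+3]  conj(Y_{4,3})(Ω₁) = (0.083445, -0.150994) ; Y_{4,3}(Ω₂) = (0.047928, -0.162667) ; Δ = (-0.020562, -0.020811)
  [+4]  conj(Y_{4,4})(Ω₁) = (0.031264, 0.024930) ; Y_{4,4}(Ω₂) = (0.394793, 0.158622) ; Δ = (0.008388, 0.014801)
Accumulated sum (-0.090910, 0.000000); after 4π/(2l+1) scaling, (-0.126934, 0.000000) ⇒ P_4 = -0.126934

-0.126934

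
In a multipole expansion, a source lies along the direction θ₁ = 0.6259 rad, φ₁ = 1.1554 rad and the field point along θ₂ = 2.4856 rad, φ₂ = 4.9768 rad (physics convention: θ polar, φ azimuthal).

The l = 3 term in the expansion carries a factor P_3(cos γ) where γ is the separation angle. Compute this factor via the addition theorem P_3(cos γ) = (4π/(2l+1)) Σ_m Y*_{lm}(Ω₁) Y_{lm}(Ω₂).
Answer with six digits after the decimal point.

-0.567264

Summing Y*_{l m}(θ₁,φ₁)·Y_{l m}(θ₂,φ₂) over m ∈ [−3, 3]; prefactor 4π/(2·3+1) = 1.795196:
  m=-3: Y*=-0.079503-0.026754i  Y=-0.067469-0.066420i  product +0.003587+0.007086i
  m=-2: Y*=-0.191668+0.209910i  Y=+0.260141-0.152010i  product -0.017952+0.083742i
  m=-1: Y*=+0.174509+0.395655i  Y=+0.110236+0.407149i  product -0.141854+0.114666i
  m=+0: Y*=+0.085902-0.000000i  Y=-0.041350+0.000000i  product -0.003552+0.000000i
  m=+1: Y*=-0.174509+0.395655i  Y=-0.110236+0.407149i  product -0.141854-0.114666i
  m=+2: Y*=-0.191668-0.209910i  Y=+0.260141+0.152010i  product -0.017952-0.083742i
  m=+3: Y*=+0.079503-0.026754i  Y=+0.067469-0.066420i  product +0.003587-0.007086i
Σ over m = -0.315990+0.000000i; ×(4π/7) → -0.567264+0.000000i. Real part: -0.567264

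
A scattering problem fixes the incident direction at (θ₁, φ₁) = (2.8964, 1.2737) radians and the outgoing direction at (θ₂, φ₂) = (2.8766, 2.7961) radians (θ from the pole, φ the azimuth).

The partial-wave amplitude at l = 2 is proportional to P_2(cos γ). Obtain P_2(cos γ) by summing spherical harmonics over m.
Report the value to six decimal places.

0.823440

Summing Y*_{l m}(θ₁,φ₁)·Y_{l m}(θ₂,φ₂) over m ∈ [−2, 2]; prefactor 4π/(2·2+1) = 2.513274:
  m=-2: (-0.018860, 0.012742) × (0.020418, 0.016886) = (-0.000600, -0.000058)  (running Σ = (-0.000600, -0.000058))
  m=-1: (-0.053257, -0.173952) × (0.183731, 0.066130) = (0.001719, -0.035482)  (running Σ = (0.001118, -0.035541))
  m=0: (0.575030, -0.000000) × (0.565882, 0.000000) = (0.325400, 0.000000)  (running Σ = (0.326518, -0.035541))
  m=1: (0.053257, -0.173952) × (-0.183731, 0.066130) = (0.001719, 0.035482)  (running Σ = (0.328236, -0.000058))
  m=2: (-0.018860, -0.012742) × (0.020418, -0.016886) = (-0.000600, 0.000058)  (running Σ = (0.327636, -0.000000))
Accumulated sum (0.327636, -0.000000); after 4π/(2l+1) scaling, (0.823440, -0.000000) ⇒ P_2 = 0.823440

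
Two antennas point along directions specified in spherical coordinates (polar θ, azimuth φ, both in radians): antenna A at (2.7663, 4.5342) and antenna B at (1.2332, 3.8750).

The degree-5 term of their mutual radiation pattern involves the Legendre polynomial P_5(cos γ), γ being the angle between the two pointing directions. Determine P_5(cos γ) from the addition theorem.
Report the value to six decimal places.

-0.064836

Term-by-term m-sum for l=5 (normalisation 4π/11 = 1.142397):
  m=-5: (-0.002388, -0.001931) × (0.300290, -0.174112) = (-0.001053, -0.000164)  (running Σ = (-0.001053, -0.000164))
  m=-4: (-0.018649, 0.016119) × (-0.377020, -0.079557) = (0.008314, -0.004594)  (running Σ = (0.007260, -0.004758))
  m=-3: (0.058942, 0.099553) × (-0.002162, -0.002969) = (0.000168, -0.000390)  (running Σ = (0.007428, -0.005148))
  m=-2: (0.317058, -0.118032) × (-0.034800, 0.333467) = (0.028326, 0.109836)  (running Σ = (0.035755, 0.104688))
  m=-1: (-0.096075, -0.533458) × (0.063568, -0.057280) = (-0.036664, -0.028408)  (running Σ = (-0.000909, 0.076281))
  m=0: (-0.175549, -0.000000) × (0.312942, 0.000000) = (-0.054937, -0.000000)  (running Σ = (-0.055845, 0.076281))
  m=1: (0.096075, -0.533458) × (-0.063568, -0.057280) = (-0.036664, 0.028408)  (running Σ = (-0.092509, 0.104688))
  m=2: (0.317058, 0.118032) × (-0.034800, -0.333467) = (0.028326, -0.109836)  (running Σ = (-0.064183, -0.005148))
  m=3: (-0.058942, 0.099553) × (0.002162, -0.002969) = (0.000168, 0.000390)  (running Σ = (-0.064015, -0.004758))
  m=4: (-0.018649, -0.016119) × (-0.377020, 0.079557) = (0.008314, 0.004594)  (running Σ = (-0.055701, -0.000164))
  m=5: (0.002388, -0.001931) × (-0.300290, -0.174112) = (-0.001053, 0.000164)  (running Σ = (-0.056754, 0.000000))
Accumulated sum (-0.056754, 0.000000); after 4π/(2l+1) scaling, (-0.064836, 0.000000) ⇒ P_5 = -0.064836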